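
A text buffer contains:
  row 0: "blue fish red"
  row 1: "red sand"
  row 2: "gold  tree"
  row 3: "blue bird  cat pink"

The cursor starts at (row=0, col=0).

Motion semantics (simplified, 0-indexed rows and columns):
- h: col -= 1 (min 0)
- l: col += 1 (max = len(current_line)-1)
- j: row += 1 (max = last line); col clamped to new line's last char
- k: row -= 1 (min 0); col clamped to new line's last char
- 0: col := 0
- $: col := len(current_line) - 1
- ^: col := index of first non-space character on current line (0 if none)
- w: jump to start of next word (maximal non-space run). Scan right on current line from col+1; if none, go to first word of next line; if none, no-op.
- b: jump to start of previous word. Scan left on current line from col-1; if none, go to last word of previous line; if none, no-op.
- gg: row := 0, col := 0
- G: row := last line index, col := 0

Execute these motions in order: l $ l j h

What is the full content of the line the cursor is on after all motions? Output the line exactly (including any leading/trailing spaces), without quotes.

Answer: red sand

Derivation:
After 1 (l): row=0 col=1 char='l'
After 2 ($): row=0 col=12 char='d'
After 3 (l): row=0 col=12 char='d'
After 4 (j): row=1 col=7 char='d'
After 5 (h): row=1 col=6 char='n'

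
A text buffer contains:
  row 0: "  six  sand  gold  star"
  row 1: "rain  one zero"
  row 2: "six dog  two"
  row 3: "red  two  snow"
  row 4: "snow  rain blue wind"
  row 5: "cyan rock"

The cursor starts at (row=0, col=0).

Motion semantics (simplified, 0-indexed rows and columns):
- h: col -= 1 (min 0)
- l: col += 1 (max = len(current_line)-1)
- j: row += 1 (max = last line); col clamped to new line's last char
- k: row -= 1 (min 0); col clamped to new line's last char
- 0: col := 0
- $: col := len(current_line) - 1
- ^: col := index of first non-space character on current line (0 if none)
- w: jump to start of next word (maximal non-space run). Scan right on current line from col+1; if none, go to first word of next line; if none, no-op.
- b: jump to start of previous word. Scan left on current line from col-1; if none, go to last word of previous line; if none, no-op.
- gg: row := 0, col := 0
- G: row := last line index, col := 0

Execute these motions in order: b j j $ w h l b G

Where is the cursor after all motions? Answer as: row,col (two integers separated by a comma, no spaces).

Answer: 5,0

Derivation:
After 1 (b): row=0 col=0 char='_'
After 2 (j): row=1 col=0 char='r'
After 3 (j): row=2 col=0 char='s'
After 4 ($): row=2 col=11 char='o'
After 5 (w): row=3 col=0 char='r'
After 6 (h): row=3 col=0 char='r'
After 7 (l): row=3 col=1 char='e'
After 8 (b): row=3 col=0 char='r'
After 9 (G): row=5 col=0 char='c'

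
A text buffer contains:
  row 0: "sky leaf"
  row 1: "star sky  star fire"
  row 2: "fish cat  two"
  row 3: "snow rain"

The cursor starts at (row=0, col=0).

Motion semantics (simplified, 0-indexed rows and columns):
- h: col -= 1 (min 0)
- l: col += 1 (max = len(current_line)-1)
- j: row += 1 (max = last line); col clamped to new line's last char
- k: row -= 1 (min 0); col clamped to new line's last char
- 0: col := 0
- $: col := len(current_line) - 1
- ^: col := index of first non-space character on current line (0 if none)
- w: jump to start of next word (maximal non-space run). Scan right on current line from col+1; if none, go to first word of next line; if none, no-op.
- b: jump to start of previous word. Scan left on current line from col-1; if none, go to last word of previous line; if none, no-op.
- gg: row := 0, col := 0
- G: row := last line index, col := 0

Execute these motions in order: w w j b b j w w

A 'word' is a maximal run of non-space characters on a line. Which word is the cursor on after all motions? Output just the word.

Answer: rain

Derivation:
After 1 (w): row=0 col=4 char='l'
After 2 (w): row=1 col=0 char='s'
After 3 (j): row=2 col=0 char='f'
After 4 (b): row=1 col=15 char='f'
After 5 (b): row=1 col=10 char='s'
After 6 (j): row=2 col=10 char='t'
After 7 (w): row=3 col=0 char='s'
After 8 (w): row=3 col=5 char='r'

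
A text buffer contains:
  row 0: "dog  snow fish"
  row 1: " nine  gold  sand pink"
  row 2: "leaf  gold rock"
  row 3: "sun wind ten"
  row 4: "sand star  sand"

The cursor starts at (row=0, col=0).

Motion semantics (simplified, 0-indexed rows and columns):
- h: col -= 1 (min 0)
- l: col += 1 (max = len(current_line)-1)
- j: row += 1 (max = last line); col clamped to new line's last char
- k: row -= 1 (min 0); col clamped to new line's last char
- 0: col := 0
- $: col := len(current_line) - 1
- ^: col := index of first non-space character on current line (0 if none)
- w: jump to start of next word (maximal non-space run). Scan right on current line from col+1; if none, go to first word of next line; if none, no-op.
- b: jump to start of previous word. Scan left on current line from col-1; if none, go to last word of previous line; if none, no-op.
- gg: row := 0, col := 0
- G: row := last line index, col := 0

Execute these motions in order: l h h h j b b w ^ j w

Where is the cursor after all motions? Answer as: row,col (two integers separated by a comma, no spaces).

Answer: 1,1

Derivation:
After 1 (l): row=0 col=1 char='o'
After 2 (h): row=0 col=0 char='d'
After 3 (h): row=0 col=0 char='d'
After 4 (h): row=0 col=0 char='d'
After 5 (j): row=1 col=0 char='_'
After 6 (b): row=0 col=10 char='f'
After 7 (b): row=0 col=5 char='s'
After 8 (w): row=0 col=10 char='f'
After 9 (^): row=0 col=0 char='d'
After 10 (j): row=1 col=0 char='_'
After 11 (w): row=1 col=1 char='n'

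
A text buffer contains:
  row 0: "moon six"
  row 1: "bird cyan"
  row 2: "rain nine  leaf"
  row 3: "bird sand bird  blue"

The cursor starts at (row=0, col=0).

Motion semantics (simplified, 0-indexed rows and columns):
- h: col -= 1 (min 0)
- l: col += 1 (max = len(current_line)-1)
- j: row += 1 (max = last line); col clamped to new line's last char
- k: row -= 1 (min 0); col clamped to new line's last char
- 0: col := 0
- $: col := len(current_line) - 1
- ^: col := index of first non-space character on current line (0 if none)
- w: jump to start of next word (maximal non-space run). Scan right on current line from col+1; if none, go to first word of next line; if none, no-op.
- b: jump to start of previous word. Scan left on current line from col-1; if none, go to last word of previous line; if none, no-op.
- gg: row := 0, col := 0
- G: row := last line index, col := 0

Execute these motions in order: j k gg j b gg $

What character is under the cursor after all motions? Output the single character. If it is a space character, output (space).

Answer: x

Derivation:
After 1 (j): row=1 col=0 char='b'
After 2 (k): row=0 col=0 char='m'
After 3 (gg): row=0 col=0 char='m'
After 4 (j): row=1 col=0 char='b'
After 5 (b): row=0 col=5 char='s'
After 6 (gg): row=0 col=0 char='m'
After 7 ($): row=0 col=7 char='x'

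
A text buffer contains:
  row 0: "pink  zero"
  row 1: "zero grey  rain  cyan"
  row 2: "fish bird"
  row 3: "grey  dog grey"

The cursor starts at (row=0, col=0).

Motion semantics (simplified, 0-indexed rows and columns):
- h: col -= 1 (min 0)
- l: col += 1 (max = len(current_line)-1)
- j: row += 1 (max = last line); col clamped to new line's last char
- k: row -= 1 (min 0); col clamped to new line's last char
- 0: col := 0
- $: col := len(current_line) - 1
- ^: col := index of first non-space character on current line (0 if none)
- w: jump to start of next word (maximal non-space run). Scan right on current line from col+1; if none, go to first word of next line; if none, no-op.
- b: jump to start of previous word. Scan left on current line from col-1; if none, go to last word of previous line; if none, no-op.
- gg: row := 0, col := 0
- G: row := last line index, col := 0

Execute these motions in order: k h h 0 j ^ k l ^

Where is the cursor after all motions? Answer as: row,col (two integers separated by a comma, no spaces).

After 1 (k): row=0 col=0 char='p'
After 2 (h): row=0 col=0 char='p'
After 3 (h): row=0 col=0 char='p'
After 4 (0): row=0 col=0 char='p'
After 5 (j): row=1 col=0 char='z'
After 6 (^): row=1 col=0 char='z'
After 7 (k): row=0 col=0 char='p'
After 8 (l): row=0 col=1 char='i'
After 9 (^): row=0 col=0 char='p'

Answer: 0,0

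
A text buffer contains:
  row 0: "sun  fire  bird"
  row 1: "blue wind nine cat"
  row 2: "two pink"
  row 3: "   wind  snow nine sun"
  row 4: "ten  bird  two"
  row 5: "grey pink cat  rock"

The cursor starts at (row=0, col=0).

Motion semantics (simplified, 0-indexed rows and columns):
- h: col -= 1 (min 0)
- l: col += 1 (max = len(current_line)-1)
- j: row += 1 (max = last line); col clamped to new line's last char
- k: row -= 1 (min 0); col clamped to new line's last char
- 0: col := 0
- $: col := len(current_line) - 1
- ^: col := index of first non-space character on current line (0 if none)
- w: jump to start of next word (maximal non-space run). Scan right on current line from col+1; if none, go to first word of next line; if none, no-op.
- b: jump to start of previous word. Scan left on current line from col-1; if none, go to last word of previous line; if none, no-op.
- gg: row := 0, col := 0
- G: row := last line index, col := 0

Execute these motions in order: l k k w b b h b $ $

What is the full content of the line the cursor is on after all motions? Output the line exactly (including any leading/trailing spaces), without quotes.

After 1 (l): row=0 col=1 char='u'
After 2 (k): row=0 col=1 char='u'
After 3 (k): row=0 col=1 char='u'
After 4 (w): row=0 col=5 char='f'
After 5 (b): row=0 col=0 char='s'
After 6 (b): row=0 col=0 char='s'
After 7 (h): row=0 col=0 char='s'
After 8 (b): row=0 col=0 char='s'
After 9 ($): row=0 col=14 char='d'
After 10 ($): row=0 col=14 char='d'

Answer: sun  fire  bird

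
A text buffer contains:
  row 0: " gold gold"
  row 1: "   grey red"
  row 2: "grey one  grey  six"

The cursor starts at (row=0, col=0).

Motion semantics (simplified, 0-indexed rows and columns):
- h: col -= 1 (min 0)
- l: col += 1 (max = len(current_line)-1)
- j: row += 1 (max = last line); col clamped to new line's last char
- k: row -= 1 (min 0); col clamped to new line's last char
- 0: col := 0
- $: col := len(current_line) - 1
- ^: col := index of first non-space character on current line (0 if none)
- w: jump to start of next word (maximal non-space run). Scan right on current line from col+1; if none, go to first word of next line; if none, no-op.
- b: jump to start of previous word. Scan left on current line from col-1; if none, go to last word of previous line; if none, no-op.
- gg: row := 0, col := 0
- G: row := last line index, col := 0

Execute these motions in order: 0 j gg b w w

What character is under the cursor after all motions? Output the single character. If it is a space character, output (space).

After 1 (0): row=0 col=0 char='_'
After 2 (j): row=1 col=0 char='_'
After 3 (gg): row=0 col=0 char='_'
After 4 (b): row=0 col=0 char='_'
After 5 (w): row=0 col=1 char='g'
After 6 (w): row=0 col=6 char='g'

Answer: g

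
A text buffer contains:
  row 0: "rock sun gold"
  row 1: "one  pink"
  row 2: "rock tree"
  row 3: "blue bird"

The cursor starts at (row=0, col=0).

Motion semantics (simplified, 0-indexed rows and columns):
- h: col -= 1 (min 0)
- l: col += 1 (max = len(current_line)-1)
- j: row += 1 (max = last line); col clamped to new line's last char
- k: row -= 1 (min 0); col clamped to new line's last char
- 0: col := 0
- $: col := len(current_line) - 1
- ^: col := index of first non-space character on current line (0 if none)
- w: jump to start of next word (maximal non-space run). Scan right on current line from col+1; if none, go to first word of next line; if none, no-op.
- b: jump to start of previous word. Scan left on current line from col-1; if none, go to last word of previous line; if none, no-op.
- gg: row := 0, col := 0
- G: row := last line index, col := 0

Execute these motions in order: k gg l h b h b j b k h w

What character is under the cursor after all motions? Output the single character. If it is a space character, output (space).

After 1 (k): row=0 col=0 char='r'
After 2 (gg): row=0 col=0 char='r'
After 3 (l): row=0 col=1 char='o'
After 4 (h): row=0 col=0 char='r'
After 5 (b): row=0 col=0 char='r'
After 6 (h): row=0 col=0 char='r'
After 7 (b): row=0 col=0 char='r'
After 8 (j): row=1 col=0 char='o'
After 9 (b): row=0 col=9 char='g'
After 10 (k): row=0 col=9 char='g'
After 11 (h): row=0 col=8 char='_'
After 12 (w): row=0 col=9 char='g'

Answer: g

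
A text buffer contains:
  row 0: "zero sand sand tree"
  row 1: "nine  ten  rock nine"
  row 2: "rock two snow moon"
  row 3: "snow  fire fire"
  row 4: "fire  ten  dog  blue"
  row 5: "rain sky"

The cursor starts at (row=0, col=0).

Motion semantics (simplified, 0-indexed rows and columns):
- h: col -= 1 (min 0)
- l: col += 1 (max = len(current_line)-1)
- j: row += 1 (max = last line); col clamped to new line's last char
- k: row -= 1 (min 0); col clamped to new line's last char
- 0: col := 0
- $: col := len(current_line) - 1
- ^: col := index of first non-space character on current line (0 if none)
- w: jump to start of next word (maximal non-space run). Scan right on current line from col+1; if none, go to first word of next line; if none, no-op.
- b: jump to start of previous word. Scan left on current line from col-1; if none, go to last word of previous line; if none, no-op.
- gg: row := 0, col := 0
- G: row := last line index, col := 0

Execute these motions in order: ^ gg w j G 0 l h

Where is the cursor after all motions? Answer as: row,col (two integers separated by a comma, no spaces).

After 1 (^): row=0 col=0 char='z'
After 2 (gg): row=0 col=0 char='z'
After 3 (w): row=0 col=5 char='s'
After 4 (j): row=1 col=5 char='_'
After 5 (G): row=5 col=0 char='r'
After 6 (0): row=5 col=0 char='r'
After 7 (l): row=5 col=1 char='a'
After 8 (h): row=5 col=0 char='r'

Answer: 5,0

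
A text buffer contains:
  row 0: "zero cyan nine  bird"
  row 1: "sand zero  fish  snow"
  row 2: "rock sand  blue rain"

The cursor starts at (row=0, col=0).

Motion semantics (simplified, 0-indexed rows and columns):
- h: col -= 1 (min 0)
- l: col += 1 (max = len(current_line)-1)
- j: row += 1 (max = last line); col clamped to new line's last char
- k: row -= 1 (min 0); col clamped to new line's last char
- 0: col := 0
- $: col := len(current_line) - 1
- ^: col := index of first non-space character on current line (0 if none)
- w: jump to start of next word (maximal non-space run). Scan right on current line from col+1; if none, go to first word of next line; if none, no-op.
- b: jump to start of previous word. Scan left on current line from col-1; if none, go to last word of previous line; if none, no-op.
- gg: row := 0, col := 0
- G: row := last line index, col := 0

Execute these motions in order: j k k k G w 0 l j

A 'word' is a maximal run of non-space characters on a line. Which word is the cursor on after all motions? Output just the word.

Answer: rock

Derivation:
After 1 (j): row=1 col=0 char='s'
After 2 (k): row=0 col=0 char='z'
After 3 (k): row=0 col=0 char='z'
After 4 (k): row=0 col=0 char='z'
After 5 (G): row=2 col=0 char='r'
After 6 (w): row=2 col=5 char='s'
After 7 (0): row=2 col=0 char='r'
After 8 (l): row=2 col=1 char='o'
After 9 (j): row=2 col=1 char='o'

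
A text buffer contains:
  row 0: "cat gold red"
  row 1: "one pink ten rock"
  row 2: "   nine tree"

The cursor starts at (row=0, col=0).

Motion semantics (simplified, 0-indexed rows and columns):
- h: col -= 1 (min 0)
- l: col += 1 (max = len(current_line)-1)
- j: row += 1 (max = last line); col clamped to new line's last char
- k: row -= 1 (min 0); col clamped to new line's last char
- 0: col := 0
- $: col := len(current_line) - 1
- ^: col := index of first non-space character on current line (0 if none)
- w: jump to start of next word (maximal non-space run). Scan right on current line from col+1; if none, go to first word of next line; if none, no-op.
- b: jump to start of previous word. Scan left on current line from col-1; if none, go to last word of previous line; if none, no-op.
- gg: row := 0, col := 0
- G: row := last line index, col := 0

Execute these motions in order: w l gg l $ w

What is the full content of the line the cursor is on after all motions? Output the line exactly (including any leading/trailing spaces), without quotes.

After 1 (w): row=0 col=4 char='g'
After 2 (l): row=0 col=5 char='o'
After 3 (gg): row=0 col=0 char='c'
After 4 (l): row=0 col=1 char='a'
After 5 ($): row=0 col=11 char='d'
After 6 (w): row=1 col=0 char='o'

Answer: one pink ten rock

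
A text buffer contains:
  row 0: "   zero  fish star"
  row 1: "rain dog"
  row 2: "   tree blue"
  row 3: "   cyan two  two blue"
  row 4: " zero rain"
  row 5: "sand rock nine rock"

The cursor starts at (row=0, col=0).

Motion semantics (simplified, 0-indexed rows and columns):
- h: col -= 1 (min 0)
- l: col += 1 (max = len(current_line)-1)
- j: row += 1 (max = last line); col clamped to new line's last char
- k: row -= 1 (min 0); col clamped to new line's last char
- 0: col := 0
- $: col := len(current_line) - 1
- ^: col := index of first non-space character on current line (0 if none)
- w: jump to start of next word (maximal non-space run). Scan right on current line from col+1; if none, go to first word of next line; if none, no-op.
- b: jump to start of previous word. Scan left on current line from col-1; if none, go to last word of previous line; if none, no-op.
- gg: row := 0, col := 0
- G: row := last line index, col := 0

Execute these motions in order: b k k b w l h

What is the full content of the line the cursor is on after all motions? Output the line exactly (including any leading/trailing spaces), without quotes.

After 1 (b): row=0 col=0 char='_'
After 2 (k): row=0 col=0 char='_'
After 3 (k): row=0 col=0 char='_'
After 4 (b): row=0 col=0 char='_'
After 5 (w): row=0 col=3 char='z'
After 6 (l): row=0 col=4 char='e'
After 7 (h): row=0 col=3 char='z'

Answer:    zero  fish star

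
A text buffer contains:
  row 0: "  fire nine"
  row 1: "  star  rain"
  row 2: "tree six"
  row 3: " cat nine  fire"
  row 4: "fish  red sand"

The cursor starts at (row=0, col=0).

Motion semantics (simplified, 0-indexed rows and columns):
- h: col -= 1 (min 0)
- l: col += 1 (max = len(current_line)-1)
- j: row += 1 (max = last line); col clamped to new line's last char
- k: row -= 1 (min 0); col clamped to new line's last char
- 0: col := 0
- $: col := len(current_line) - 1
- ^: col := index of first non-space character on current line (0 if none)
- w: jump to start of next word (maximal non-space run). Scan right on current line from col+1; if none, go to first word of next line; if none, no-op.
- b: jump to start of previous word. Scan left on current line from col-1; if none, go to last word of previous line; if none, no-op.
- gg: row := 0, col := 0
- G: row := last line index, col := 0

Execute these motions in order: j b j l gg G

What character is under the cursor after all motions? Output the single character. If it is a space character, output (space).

After 1 (j): row=1 col=0 char='_'
After 2 (b): row=0 col=7 char='n'
After 3 (j): row=1 col=7 char='_'
After 4 (l): row=1 col=8 char='r'
After 5 (gg): row=0 col=0 char='_'
After 6 (G): row=4 col=0 char='f'

Answer: f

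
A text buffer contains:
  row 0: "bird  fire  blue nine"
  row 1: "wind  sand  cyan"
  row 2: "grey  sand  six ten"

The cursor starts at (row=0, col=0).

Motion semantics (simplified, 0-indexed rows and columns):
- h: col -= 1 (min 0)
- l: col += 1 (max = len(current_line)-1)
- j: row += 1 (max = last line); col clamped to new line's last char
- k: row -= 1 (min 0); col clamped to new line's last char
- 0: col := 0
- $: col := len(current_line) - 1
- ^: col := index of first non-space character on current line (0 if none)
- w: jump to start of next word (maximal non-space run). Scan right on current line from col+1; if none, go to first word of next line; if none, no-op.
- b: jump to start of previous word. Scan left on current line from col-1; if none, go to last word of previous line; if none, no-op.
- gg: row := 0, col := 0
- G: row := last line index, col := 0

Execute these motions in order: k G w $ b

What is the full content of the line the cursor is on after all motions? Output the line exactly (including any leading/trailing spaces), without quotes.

Answer: grey  sand  six ten

Derivation:
After 1 (k): row=0 col=0 char='b'
After 2 (G): row=2 col=0 char='g'
After 3 (w): row=2 col=6 char='s'
After 4 ($): row=2 col=18 char='n'
After 5 (b): row=2 col=16 char='t'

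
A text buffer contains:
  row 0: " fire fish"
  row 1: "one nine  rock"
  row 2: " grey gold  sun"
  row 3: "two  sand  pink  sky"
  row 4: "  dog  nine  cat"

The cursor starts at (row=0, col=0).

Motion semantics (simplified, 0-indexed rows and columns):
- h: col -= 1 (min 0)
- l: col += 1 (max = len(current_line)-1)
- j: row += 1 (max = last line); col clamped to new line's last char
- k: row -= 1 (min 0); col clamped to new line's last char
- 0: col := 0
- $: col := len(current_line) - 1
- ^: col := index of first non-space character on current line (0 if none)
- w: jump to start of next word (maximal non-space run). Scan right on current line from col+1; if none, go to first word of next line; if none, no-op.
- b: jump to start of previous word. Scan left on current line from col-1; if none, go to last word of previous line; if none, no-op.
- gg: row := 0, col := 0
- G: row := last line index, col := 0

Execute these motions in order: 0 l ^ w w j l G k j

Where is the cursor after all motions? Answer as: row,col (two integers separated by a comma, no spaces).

Answer: 4,0

Derivation:
After 1 (0): row=0 col=0 char='_'
After 2 (l): row=0 col=1 char='f'
After 3 (^): row=0 col=1 char='f'
After 4 (w): row=0 col=6 char='f'
After 5 (w): row=1 col=0 char='o'
After 6 (j): row=2 col=0 char='_'
After 7 (l): row=2 col=1 char='g'
After 8 (G): row=4 col=0 char='_'
After 9 (k): row=3 col=0 char='t'
After 10 (j): row=4 col=0 char='_'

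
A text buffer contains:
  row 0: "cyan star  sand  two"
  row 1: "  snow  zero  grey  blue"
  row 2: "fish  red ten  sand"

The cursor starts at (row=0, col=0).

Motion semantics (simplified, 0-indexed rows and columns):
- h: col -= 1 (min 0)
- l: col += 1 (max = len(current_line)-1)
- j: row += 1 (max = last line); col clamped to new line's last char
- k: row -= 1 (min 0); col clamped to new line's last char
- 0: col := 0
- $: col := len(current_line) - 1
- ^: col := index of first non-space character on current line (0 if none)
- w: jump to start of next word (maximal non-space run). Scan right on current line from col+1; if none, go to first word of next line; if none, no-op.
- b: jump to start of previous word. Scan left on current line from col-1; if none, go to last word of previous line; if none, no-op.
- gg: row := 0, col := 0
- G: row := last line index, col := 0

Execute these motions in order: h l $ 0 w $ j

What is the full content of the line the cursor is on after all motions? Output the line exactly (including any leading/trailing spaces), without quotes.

After 1 (h): row=0 col=0 char='c'
After 2 (l): row=0 col=1 char='y'
After 3 ($): row=0 col=19 char='o'
After 4 (0): row=0 col=0 char='c'
After 5 (w): row=0 col=5 char='s'
After 6 ($): row=0 col=19 char='o'
After 7 (j): row=1 col=19 char='_'

Answer:   snow  zero  grey  blue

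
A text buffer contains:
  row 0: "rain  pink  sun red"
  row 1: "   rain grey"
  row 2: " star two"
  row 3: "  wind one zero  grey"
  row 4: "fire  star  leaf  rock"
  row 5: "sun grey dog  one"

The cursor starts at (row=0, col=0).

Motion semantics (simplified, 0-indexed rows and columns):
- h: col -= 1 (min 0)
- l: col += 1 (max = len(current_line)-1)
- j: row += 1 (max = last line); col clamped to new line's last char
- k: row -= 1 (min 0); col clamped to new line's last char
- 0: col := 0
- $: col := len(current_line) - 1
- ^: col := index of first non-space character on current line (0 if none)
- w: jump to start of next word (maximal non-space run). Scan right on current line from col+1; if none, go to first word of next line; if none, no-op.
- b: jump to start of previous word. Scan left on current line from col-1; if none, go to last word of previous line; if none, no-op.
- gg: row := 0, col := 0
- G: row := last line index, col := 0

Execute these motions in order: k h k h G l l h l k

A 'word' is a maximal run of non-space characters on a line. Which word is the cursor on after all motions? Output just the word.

Answer: fire

Derivation:
After 1 (k): row=0 col=0 char='r'
After 2 (h): row=0 col=0 char='r'
After 3 (k): row=0 col=0 char='r'
After 4 (h): row=0 col=0 char='r'
After 5 (G): row=5 col=0 char='s'
After 6 (l): row=5 col=1 char='u'
After 7 (l): row=5 col=2 char='n'
After 8 (h): row=5 col=1 char='u'
After 9 (l): row=5 col=2 char='n'
After 10 (k): row=4 col=2 char='r'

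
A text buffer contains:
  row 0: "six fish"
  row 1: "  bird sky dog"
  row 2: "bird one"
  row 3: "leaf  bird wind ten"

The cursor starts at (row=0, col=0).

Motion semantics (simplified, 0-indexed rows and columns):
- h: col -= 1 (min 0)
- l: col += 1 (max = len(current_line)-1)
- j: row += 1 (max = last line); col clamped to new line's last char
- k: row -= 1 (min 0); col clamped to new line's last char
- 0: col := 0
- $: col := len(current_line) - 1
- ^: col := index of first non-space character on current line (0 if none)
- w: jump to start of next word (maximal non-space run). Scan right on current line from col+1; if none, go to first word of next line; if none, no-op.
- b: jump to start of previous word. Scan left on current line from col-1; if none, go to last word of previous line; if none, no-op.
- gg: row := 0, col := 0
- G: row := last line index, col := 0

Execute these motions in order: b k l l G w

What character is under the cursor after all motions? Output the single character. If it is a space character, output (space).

Answer: b

Derivation:
After 1 (b): row=0 col=0 char='s'
After 2 (k): row=0 col=0 char='s'
After 3 (l): row=0 col=1 char='i'
After 4 (l): row=0 col=2 char='x'
After 5 (G): row=3 col=0 char='l'
After 6 (w): row=3 col=6 char='b'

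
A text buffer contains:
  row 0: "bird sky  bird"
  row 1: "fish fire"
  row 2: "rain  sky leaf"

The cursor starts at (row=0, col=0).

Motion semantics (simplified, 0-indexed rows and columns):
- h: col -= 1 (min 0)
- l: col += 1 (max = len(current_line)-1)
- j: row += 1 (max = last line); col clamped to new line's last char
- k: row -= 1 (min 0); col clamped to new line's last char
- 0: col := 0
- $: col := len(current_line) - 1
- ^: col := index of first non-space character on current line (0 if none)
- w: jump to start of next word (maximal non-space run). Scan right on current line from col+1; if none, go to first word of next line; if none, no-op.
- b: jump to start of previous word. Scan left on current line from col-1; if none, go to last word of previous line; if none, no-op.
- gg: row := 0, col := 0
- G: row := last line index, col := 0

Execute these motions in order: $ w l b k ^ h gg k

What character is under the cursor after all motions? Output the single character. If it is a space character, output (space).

After 1 ($): row=0 col=13 char='d'
After 2 (w): row=1 col=0 char='f'
After 3 (l): row=1 col=1 char='i'
After 4 (b): row=1 col=0 char='f'
After 5 (k): row=0 col=0 char='b'
After 6 (^): row=0 col=0 char='b'
After 7 (h): row=0 col=0 char='b'
After 8 (gg): row=0 col=0 char='b'
After 9 (k): row=0 col=0 char='b'

Answer: b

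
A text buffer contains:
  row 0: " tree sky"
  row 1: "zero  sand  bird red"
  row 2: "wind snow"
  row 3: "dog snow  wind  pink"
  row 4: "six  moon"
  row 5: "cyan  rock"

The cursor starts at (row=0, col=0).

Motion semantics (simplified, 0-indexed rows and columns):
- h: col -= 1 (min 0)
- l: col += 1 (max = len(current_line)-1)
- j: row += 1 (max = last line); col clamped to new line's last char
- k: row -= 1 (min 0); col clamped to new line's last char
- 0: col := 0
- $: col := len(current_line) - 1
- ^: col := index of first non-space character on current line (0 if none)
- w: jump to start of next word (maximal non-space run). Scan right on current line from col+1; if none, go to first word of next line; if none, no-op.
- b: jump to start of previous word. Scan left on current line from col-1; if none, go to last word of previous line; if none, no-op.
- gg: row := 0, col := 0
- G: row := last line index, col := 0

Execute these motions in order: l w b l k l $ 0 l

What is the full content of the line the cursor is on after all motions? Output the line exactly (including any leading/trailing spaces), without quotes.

After 1 (l): row=0 col=1 char='t'
After 2 (w): row=0 col=6 char='s'
After 3 (b): row=0 col=1 char='t'
After 4 (l): row=0 col=2 char='r'
After 5 (k): row=0 col=2 char='r'
After 6 (l): row=0 col=3 char='e'
After 7 ($): row=0 col=8 char='y'
After 8 (0): row=0 col=0 char='_'
After 9 (l): row=0 col=1 char='t'

Answer:  tree sky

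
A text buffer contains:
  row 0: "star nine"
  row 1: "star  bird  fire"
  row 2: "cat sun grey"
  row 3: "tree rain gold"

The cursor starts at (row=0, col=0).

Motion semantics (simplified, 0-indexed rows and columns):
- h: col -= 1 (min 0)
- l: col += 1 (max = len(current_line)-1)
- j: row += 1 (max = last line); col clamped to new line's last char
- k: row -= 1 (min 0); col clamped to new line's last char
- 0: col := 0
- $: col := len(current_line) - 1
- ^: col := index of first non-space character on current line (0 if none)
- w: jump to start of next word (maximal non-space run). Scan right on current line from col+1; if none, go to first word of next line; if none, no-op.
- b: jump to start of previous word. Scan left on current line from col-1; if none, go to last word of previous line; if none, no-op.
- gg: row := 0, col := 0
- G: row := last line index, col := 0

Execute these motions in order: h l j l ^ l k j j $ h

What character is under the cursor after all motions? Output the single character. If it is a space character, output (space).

After 1 (h): row=0 col=0 char='s'
After 2 (l): row=0 col=1 char='t'
After 3 (j): row=1 col=1 char='t'
After 4 (l): row=1 col=2 char='a'
After 5 (^): row=1 col=0 char='s'
After 6 (l): row=1 col=1 char='t'
After 7 (k): row=0 col=1 char='t'
After 8 (j): row=1 col=1 char='t'
After 9 (j): row=2 col=1 char='a'
After 10 ($): row=2 col=11 char='y'
After 11 (h): row=2 col=10 char='e'

Answer: e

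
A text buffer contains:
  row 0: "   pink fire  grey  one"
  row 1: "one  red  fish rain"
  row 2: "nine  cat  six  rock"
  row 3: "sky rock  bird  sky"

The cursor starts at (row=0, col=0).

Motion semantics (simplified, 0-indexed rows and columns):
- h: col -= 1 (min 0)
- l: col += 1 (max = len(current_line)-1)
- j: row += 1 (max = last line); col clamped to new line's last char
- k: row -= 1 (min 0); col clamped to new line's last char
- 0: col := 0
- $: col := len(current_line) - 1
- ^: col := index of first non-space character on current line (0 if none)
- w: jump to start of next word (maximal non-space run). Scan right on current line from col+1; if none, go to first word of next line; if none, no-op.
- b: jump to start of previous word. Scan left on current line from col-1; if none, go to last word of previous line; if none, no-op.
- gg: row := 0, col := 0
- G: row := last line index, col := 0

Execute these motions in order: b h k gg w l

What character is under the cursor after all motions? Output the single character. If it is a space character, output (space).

After 1 (b): row=0 col=0 char='_'
After 2 (h): row=0 col=0 char='_'
After 3 (k): row=0 col=0 char='_'
After 4 (gg): row=0 col=0 char='_'
After 5 (w): row=0 col=3 char='p'
After 6 (l): row=0 col=4 char='i'

Answer: i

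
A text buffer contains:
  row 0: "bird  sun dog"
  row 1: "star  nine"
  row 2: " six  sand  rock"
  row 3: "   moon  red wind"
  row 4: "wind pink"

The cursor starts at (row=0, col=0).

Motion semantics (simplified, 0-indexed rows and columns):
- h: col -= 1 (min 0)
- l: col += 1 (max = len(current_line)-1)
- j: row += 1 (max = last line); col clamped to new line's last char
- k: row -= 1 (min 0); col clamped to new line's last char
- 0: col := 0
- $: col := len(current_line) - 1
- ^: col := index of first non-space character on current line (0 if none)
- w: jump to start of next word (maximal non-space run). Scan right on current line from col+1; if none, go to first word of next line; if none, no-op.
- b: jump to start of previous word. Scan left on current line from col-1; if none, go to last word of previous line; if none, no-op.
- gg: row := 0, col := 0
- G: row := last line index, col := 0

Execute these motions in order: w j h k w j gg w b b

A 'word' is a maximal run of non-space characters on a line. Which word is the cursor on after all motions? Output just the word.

Answer: bird

Derivation:
After 1 (w): row=0 col=6 char='s'
After 2 (j): row=1 col=6 char='n'
After 3 (h): row=1 col=5 char='_'
After 4 (k): row=0 col=5 char='_'
After 5 (w): row=0 col=6 char='s'
After 6 (j): row=1 col=6 char='n'
After 7 (gg): row=0 col=0 char='b'
After 8 (w): row=0 col=6 char='s'
After 9 (b): row=0 col=0 char='b'
After 10 (b): row=0 col=0 char='b'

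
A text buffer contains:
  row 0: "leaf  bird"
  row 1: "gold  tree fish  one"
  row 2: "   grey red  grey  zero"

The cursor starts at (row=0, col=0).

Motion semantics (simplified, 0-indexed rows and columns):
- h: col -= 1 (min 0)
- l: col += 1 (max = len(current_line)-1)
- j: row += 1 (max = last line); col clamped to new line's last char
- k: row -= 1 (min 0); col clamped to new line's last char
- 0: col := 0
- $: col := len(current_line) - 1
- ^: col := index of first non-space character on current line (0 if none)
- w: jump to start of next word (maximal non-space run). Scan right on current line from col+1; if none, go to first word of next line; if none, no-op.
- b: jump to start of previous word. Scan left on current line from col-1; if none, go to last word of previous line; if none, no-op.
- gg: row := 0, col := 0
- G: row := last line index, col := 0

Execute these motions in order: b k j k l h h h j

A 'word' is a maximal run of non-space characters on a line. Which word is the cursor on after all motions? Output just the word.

After 1 (b): row=0 col=0 char='l'
After 2 (k): row=0 col=0 char='l'
After 3 (j): row=1 col=0 char='g'
After 4 (k): row=0 col=0 char='l'
After 5 (l): row=0 col=1 char='e'
After 6 (h): row=0 col=0 char='l'
After 7 (h): row=0 col=0 char='l'
After 8 (h): row=0 col=0 char='l'
After 9 (j): row=1 col=0 char='g'

Answer: gold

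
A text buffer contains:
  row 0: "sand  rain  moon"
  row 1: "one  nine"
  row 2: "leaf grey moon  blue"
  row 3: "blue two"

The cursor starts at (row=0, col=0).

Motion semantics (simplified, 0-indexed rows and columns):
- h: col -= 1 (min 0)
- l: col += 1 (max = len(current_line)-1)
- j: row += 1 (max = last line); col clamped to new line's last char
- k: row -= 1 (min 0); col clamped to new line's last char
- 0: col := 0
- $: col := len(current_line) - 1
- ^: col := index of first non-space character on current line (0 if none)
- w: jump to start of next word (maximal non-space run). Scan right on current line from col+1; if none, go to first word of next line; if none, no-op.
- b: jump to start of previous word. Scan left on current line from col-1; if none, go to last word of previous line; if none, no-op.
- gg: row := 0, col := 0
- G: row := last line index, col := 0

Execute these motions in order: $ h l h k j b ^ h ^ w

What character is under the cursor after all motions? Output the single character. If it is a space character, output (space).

Answer: n

Derivation:
After 1 ($): row=0 col=15 char='n'
After 2 (h): row=0 col=14 char='o'
After 3 (l): row=0 col=15 char='n'
After 4 (h): row=0 col=14 char='o'
After 5 (k): row=0 col=14 char='o'
After 6 (j): row=1 col=8 char='e'
After 7 (b): row=1 col=5 char='n'
After 8 (^): row=1 col=0 char='o'
After 9 (h): row=1 col=0 char='o'
After 10 (^): row=1 col=0 char='o'
After 11 (w): row=1 col=5 char='n'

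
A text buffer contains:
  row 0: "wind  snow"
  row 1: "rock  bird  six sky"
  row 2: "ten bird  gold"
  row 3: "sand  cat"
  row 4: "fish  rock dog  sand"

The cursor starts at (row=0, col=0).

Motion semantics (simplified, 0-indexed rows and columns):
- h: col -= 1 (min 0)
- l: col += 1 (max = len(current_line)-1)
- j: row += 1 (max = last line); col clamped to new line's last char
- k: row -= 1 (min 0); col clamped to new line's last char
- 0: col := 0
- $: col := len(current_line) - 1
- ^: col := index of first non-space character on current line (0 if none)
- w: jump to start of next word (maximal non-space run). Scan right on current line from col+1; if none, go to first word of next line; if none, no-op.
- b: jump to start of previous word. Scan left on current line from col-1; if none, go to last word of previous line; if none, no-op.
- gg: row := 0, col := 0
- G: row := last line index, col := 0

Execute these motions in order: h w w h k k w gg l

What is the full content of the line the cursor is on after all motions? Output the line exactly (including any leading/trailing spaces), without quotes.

Answer: wind  snow

Derivation:
After 1 (h): row=0 col=0 char='w'
After 2 (w): row=0 col=6 char='s'
After 3 (w): row=1 col=0 char='r'
After 4 (h): row=1 col=0 char='r'
After 5 (k): row=0 col=0 char='w'
After 6 (k): row=0 col=0 char='w'
After 7 (w): row=0 col=6 char='s'
After 8 (gg): row=0 col=0 char='w'
After 9 (l): row=0 col=1 char='i'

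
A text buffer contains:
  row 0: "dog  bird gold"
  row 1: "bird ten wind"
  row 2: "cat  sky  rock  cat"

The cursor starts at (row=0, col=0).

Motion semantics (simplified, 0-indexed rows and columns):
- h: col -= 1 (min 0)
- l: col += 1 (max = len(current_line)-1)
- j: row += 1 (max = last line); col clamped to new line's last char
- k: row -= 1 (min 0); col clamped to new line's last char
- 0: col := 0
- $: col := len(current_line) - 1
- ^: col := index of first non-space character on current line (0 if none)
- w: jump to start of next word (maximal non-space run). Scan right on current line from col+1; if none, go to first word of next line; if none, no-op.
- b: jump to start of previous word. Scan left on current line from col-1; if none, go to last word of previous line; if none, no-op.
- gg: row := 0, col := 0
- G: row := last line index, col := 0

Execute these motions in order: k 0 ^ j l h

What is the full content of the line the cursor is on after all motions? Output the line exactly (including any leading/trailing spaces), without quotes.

After 1 (k): row=0 col=0 char='d'
After 2 (0): row=0 col=0 char='d'
After 3 (^): row=0 col=0 char='d'
After 4 (j): row=1 col=0 char='b'
After 5 (l): row=1 col=1 char='i'
After 6 (h): row=1 col=0 char='b'

Answer: bird ten wind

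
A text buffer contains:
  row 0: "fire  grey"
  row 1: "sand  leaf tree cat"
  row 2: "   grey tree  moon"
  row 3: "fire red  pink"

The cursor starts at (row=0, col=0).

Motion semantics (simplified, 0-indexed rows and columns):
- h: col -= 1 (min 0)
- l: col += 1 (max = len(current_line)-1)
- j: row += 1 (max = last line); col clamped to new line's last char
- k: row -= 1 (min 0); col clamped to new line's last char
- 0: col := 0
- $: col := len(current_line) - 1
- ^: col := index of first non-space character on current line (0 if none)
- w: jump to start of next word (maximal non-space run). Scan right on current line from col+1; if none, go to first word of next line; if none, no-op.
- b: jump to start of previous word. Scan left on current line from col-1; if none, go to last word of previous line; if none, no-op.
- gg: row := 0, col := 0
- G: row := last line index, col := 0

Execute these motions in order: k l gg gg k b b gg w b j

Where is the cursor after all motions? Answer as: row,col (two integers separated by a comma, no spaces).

Answer: 1,0

Derivation:
After 1 (k): row=0 col=0 char='f'
After 2 (l): row=0 col=1 char='i'
After 3 (gg): row=0 col=0 char='f'
After 4 (gg): row=0 col=0 char='f'
After 5 (k): row=0 col=0 char='f'
After 6 (b): row=0 col=0 char='f'
After 7 (b): row=0 col=0 char='f'
After 8 (gg): row=0 col=0 char='f'
After 9 (w): row=0 col=6 char='g'
After 10 (b): row=0 col=0 char='f'
After 11 (j): row=1 col=0 char='s'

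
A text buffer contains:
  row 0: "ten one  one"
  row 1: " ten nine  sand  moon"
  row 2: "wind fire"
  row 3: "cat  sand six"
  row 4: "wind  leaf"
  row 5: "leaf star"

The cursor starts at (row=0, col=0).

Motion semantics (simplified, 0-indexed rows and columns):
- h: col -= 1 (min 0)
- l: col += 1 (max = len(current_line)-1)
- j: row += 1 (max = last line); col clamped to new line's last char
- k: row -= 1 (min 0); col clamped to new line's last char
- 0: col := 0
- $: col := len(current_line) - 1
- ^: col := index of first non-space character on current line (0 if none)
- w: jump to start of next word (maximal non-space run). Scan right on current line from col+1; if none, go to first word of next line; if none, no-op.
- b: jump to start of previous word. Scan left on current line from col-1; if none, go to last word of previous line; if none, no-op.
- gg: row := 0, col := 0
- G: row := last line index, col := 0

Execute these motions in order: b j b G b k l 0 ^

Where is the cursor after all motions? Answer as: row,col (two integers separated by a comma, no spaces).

Answer: 3,0

Derivation:
After 1 (b): row=0 col=0 char='t'
After 2 (j): row=1 col=0 char='_'
After 3 (b): row=0 col=9 char='o'
After 4 (G): row=5 col=0 char='l'
After 5 (b): row=4 col=6 char='l'
After 6 (k): row=3 col=6 char='a'
After 7 (l): row=3 col=7 char='n'
After 8 (0): row=3 col=0 char='c'
After 9 (^): row=3 col=0 char='c'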